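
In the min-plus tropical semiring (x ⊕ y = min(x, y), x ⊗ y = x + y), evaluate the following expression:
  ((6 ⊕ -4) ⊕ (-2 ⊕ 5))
((6 ⊕ -4) ⊕ (-2 ⊕ 5)) = -4

Expand innermost to outermost. Recall ⊕ takes the minimum of its arguments and ⊗ takes their sum. Working out the expression ((6 ⊕ -4) ⊕ (-2 ⊕ 5)) gives -4.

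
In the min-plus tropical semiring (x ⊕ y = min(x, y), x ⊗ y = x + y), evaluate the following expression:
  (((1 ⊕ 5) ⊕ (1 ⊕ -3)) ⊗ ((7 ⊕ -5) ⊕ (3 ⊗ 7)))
(((1 ⊕ 5) ⊕ (1 ⊕ -3)) ⊗ ((7 ⊕ -5) ⊕ (3 ⊗ 7))) = -8

Expand innermost to outermost. Recall ⊕ takes the minimum of its arguments and ⊗ takes their sum. Working out the expression (((1 ⊕ 5) ⊕ (1 ⊕ -3)) ⊗ ((7 ⊕ -5) ⊕ (3 ⊗ 7))) gives -8.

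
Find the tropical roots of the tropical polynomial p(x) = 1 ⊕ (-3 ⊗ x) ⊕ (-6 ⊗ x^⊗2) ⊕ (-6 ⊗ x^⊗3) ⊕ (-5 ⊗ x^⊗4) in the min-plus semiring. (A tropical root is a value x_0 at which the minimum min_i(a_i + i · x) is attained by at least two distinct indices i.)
Roots: {-1, 0, 3, 4}

Each tropical root is a break point of the lower envelope of the lines y = a_i + i · x (there are 5 lines, with slopes 0, 1, ..., 4). Only the lines that attain the minimum somewhere contribute to roots; other lines are dominated. Here the surviving (envelope) indices are i = 4, i = 3, i = 2, i = 1, i = 0.
Intersections between consecutive envelope lines give the roots: for adjacent envelope indices i < j the intersection is x = (a_i − a_j) / (j − i). Reading off the sorted break points: {-1, 0, 3, 4}.
Verification: at each break x_0, at least two indices attain the minimum of min_i(a_i + i · x_0).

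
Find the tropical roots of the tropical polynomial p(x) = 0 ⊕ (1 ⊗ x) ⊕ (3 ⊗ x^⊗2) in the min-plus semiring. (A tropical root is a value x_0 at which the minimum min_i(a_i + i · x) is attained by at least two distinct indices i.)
Roots: {-2, -1}

Each tropical root is a break point of the lower envelope of the lines y = a_i + i · x (there are 3 lines, with slopes 0, 1, ..., 2). Only the lines that attain the minimum somewhere contribute to roots; other lines are dominated. Here the surviving (envelope) indices are i = 2, i = 1, i = 0.
Intersections between consecutive envelope lines give the roots: for adjacent envelope indices i < j the intersection is x = (a_i − a_j) / (j − i). Reading off the sorted break points: {-2, -1}.
Verification: at each break x_0, at least two indices attain the minimum of min_i(a_i + i · x_0).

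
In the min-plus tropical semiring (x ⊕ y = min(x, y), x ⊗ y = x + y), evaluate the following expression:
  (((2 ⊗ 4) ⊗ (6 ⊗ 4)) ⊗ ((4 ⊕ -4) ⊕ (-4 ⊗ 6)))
(((2 ⊗ 4) ⊗ (6 ⊗ 4)) ⊗ ((4 ⊕ -4) ⊕ (-4 ⊗ 6))) = 12

Expand innermost to outermost. Recall ⊕ takes the minimum of its arguments and ⊗ takes their sum. Working out the expression (((2 ⊗ 4) ⊗ (6 ⊗ 4)) ⊗ ((4 ⊕ -4) ⊕ (-4 ⊗ 6))) gives 12.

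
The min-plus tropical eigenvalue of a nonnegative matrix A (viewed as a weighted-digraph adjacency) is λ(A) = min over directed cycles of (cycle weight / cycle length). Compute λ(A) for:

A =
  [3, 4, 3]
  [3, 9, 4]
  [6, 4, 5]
λ(A) = 3

Enumerate directed cycles and compute their means (weight / length). Sample:
  cycle 0 → 0: weight = 3, length = 1, mean = 3/1 ≈ 3.000
  cycle 1 → 1: weight = 9, length = 1, mean = 9/1 ≈ 9.000
  cycle 2 → 2: weight = 5, length = 1, mean = 5/1 ≈ 5.000
  cycle 0 → 1 → 0: weight = 7, length = 2, mean = 7/2 ≈ 3.500
  cycle 0 → 2 → 0: weight = 9, length = 2, mean = 9/2 ≈ 4.500
  cycle 1 → 0 → 1: weight = 7, length = 2, mean = 7/2 ≈ 3.500
Minimum mean = 3.000, attained e.g. along the cycle 0 → 0 with weight 3 and length 1. So λ(A) = 3/1 = 3.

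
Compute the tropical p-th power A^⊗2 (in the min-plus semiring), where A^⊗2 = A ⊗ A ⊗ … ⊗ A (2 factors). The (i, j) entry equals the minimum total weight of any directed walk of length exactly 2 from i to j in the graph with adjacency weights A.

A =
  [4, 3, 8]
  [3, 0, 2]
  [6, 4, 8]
A^⊗2 =
  [6, 3, 5]
  [3, 0, 2]
  [7, 4, 6]

Each entry (A^⊗2)_ij equals the minimum over all length-2 walks i = v_0 → v_1 → … → v_2 = j of Σ_t A[v_t][v_{t+1}]. For example, for (i, j) = (0, 2) we minimise over 3 possible intermediate vertex sequences; the minimum is 5, attained along the walk 0 → 1 → 2.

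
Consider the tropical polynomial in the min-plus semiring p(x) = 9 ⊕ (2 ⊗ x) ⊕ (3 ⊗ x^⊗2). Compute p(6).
p(6) = 8

A tropical monomial a ⊗ x^⊗i evaluates to a + i · x. Evaluating each term at x = 6:
  Term 0 contributes 9 + 0 · 6 = 9
  Term 1 contributes 2 + 1 · 6 = 8
  Term 2 contributes 3 + 2 · 6 = 15
p(6) = ⊕ of these = min[9, 8, 15] = 8.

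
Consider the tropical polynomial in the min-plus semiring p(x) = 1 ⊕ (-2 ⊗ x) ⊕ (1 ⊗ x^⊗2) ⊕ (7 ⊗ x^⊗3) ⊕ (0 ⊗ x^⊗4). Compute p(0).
p(0) = -2

A tropical monomial a ⊗ x^⊗i evaluates to a + i · x. Evaluating each term at x = 0:
  Term 0 contributes 1 + 0 · 0 = 1
  Term 1 contributes -2 + 1 · 0 = -2
  Term 2 contributes 1 + 2 · 0 = 1
  Term 3 contributes 7 + 3 · 0 = 7
  Term 4 contributes 0 + 4 · 0 = 0
p(0) = ⊕ of these = min[1, -2, 1, 7, 0] = -2.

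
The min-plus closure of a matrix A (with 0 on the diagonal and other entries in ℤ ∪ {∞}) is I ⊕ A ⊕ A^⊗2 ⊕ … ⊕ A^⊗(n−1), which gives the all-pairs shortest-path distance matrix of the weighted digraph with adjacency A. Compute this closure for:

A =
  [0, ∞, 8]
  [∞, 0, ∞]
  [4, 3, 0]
Closure =
  [0, 11, 8]
  [∞, 0, ∞]
  [4, 3, 0]

This is the Floyd-Warshall all-pairs shortest-path computation. For each intermediate vertex k = 0, 1, …, 2, update dist[i][j] ← min(dist[i][j], dist[i][k] + dist[k][j]). The final matrix gives, for each (i, j), the minimum total weight of any directed path from i to j (possibly empty when i = j).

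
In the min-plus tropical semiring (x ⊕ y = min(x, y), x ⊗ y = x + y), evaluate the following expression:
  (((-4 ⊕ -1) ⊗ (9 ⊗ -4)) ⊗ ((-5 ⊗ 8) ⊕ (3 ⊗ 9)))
(((-4 ⊕ -1) ⊗ (9 ⊗ -4)) ⊗ ((-5 ⊗ 8) ⊕ (3 ⊗ 9))) = 4

Expand innermost to outermost. Recall ⊕ takes the minimum of its arguments and ⊗ takes their sum. Working out the expression (((-4 ⊕ -1) ⊗ (9 ⊗ -4)) ⊗ ((-5 ⊗ 8) ⊕ (3 ⊗ 9))) gives 4.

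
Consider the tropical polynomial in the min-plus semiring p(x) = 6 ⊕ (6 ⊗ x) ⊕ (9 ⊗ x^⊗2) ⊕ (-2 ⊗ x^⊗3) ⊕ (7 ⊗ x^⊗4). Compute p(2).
p(2) = 4

A tropical monomial a ⊗ x^⊗i evaluates to a + i · x. Evaluating each term at x = 2:
  Term 0 contributes 6 + 0 · 2 = 6
  Term 1 contributes 6 + 1 · 2 = 8
  Term 2 contributes 9 + 2 · 2 = 13
  Term 3 contributes -2 + 3 · 2 = 4
  Term 4 contributes 7 + 4 · 2 = 15
p(2) = ⊕ of these = min[6, 8, 13, 4, 15] = 4.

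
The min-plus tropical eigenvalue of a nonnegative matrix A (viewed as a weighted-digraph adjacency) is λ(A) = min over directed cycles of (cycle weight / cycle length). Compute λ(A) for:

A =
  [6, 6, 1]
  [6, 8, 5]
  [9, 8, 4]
λ(A) = 4

Enumerate directed cycles and compute their means (weight / length). Sample:
  cycle 0 → 0: weight = 6, length = 1, mean = 6/1 ≈ 6.000
  cycle 1 → 1: weight = 8, length = 1, mean = 8/1 ≈ 8.000
  cycle 2 → 2: weight = 4, length = 1, mean = 4/1 ≈ 4.000
  cycle 0 → 1 → 0: weight = 12, length = 2, mean = 12/2 ≈ 6.000
  cycle 0 → 2 → 0: weight = 10, length = 2, mean = 10/2 ≈ 5.000
  cycle 1 → 0 → 1: weight = 12, length = 2, mean = 12/2 ≈ 6.000
Minimum mean = 4.000, attained e.g. along the cycle 2 → 2 with weight 4 and length 1. So λ(A) = 4/1 = 4.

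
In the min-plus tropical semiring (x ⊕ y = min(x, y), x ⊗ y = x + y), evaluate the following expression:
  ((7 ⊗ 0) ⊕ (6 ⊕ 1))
((7 ⊗ 0) ⊕ (6 ⊕ 1)) = 1

Expand innermost to outermost. Recall ⊕ takes the minimum of its arguments and ⊗ takes their sum. Working out the expression ((7 ⊗ 0) ⊕ (6 ⊕ 1)) gives 1.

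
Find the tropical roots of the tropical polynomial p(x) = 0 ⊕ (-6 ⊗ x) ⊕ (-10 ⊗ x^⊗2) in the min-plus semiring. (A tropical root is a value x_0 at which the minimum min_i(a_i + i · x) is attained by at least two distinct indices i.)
Roots: {4, 6}

Each tropical root is a break point of the lower envelope of the lines y = a_i + i · x (there are 3 lines, with slopes 0, 1, ..., 2). Only the lines that attain the minimum somewhere contribute to roots; other lines are dominated. Here the surviving (envelope) indices are i = 2, i = 1, i = 0.
Intersections between consecutive envelope lines give the roots: for adjacent envelope indices i < j the intersection is x = (a_i − a_j) / (j − i). Reading off the sorted break points: {4, 6}.
Verification: at each break x_0, at least two indices attain the minimum of min_i(a_i + i · x_0).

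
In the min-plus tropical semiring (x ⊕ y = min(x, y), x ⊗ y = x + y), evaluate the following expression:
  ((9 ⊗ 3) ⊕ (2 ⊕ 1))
((9 ⊗ 3) ⊕ (2 ⊕ 1)) = 1

Expand innermost to outermost. Recall ⊕ takes the minimum of its arguments and ⊗ takes their sum. Working out the expression ((9 ⊗ 3) ⊕ (2 ⊕ 1)) gives 1.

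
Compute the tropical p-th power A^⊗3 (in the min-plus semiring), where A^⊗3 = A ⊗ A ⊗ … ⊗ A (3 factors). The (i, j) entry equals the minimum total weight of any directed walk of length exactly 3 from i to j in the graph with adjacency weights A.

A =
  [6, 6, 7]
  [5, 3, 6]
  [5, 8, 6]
A^⊗3 =
  [14, 12, 15]
  [11, 9, 12]
  [16, 14, 17]

Each entry (A^⊗3)_ij equals the minimum over all length-3 walks i = v_0 → v_1 → … → v_3 = j of Σ_t A[v_t][v_{t+1}]. For example, for (i, j) = (0, 2) we minimise over 9 possible intermediate vertex sequences; the minimum is 15, attained along the walk 0 → 1 → 1 → 2.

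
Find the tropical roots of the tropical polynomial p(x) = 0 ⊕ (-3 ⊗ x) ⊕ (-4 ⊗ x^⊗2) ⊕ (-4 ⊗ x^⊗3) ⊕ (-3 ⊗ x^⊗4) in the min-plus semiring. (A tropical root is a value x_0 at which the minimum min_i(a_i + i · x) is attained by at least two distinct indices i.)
Roots: {-1, 0, 1, 3}

Each tropical root is a break point of the lower envelope of the lines y = a_i + i · x (there are 5 lines, with slopes 0, 1, ..., 4). Only the lines that attain the minimum somewhere contribute to roots; other lines are dominated. Here the surviving (envelope) indices are i = 4, i = 3, i = 2, i = 1, i = 0.
Intersections between consecutive envelope lines give the roots: for adjacent envelope indices i < j the intersection is x = (a_i − a_j) / (j − i). Reading off the sorted break points: {-1, 0, 1, 3}.
Verification: at each break x_0, at least two indices attain the minimum of min_i(a_i + i · x_0).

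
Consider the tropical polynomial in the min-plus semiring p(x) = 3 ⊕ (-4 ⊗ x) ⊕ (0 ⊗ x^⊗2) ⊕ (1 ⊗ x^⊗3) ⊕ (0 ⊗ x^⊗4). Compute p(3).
p(3) = -1

A tropical monomial a ⊗ x^⊗i evaluates to a + i · x. Evaluating each term at x = 3:
  Term 0 contributes 3 + 0 · 3 = 3
  Term 1 contributes -4 + 1 · 3 = -1
  Term 2 contributes 0 + 2 · 3 = 6
  Term 3 contributes 1 + 3 · 3 = 10
  Term 4 contributes 0 + 4 · 3 = 12
p(3) = ⊕ of these = min[3, -1, 6, 10, 12] = -1.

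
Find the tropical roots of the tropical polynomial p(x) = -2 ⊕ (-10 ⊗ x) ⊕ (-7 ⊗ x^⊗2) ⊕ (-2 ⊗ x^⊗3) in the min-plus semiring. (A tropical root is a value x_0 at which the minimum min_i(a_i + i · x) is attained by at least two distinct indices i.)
Roots: {-5, -3, 8}

Each tropical root is a break point of the lower envelope of the lines y = a_i + i · x (there are 4 lines, with slopes 0, 1, ..., 3). Only the lines that attain the minimum somewhere contribute to roots; other lines are dominated. Here the surviving (envelope) indices are i = 3, i = 2, i = 1, i = 0.
Intersections between consecutive envelope lines give the roots: for adjacent envelope indices i < j the intersection is x = (a_i − a_j) / (j − i). Reading off the sorted break points: {-5, -3, 8}.
Verification: at each break x_0, at least two indices attain the minimum of min_i(a_i + i · x_0).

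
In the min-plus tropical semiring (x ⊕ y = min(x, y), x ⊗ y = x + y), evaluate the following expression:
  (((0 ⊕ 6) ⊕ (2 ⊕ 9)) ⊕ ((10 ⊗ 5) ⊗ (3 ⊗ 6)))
(((0 ⊕ 6) ⊕ (2 ⊕ 9)) ⊕ ((10 ⊗ 5) ⊗ (3 ⊗ 6))) = 0

Expand innermost to outermost. Recall ⊕ takes the minimum of its arguments and ⊗ takes their sum. Working out the expression (((0 ⊕ 6) ⊕ (2 ⊕ 9)) ⊕ ((10 ⊗ 5) ⊗ (3 ⊗ 6))) gives 0.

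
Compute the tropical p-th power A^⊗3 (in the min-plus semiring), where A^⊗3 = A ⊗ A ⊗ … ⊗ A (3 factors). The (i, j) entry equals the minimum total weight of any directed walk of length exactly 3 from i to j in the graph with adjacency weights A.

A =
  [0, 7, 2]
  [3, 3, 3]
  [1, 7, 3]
A^⊗3 =
  [0, 7, 2]
  [3, 9, 5]
  [1, 8, 3]

Each entry (A^⊗3)_ij equals the minimum over all length-3 walks i = v_0 → v_1 → … → v_3 = j of Σ_t A[v_t][v_{t+1}]. For example, for (i, j) = (0, 2) we minimise over 9 possible intermediate vertex sequences; the minimum is 2, attained along the walk 0 → 0 → 0 → 2.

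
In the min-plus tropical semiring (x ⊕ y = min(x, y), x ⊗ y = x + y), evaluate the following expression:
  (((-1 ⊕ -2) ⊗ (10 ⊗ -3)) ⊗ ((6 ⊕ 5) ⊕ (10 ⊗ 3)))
(((-1 ⊕ -2) ⊗ (10 ⊗ -3)) ⊗ ((6 ⊕ 5) ⊕ (10 ⊗ 3))) = 10

Expand innermost to outermost. Recall ⊕ takes the minimum of its arguments and ⊗ takes their sum. Working out the expression (((-1 ⊕ -2) ⊗ (10 ⊗ -3)) ⊗ ((6 ⊕ 5) ⊕ (10 ⊗ 3))) gives 10.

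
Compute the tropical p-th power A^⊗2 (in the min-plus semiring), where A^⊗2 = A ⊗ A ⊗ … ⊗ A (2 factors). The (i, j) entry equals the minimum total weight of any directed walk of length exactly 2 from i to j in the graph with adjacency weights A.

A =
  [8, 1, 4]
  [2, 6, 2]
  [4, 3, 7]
A^⊗2 =
  [3, 7, 3]
  [6, 3, 6]
  [5, 5, 5]

Each entry (A^⊗2)_ij equals the minimum over all length-2 walks i = v_0 → v_1 → … → v_2 = j of Σ_t A[v_t][v_{t+1}]. For example, for (i, j) = (0, 2) we minimise over 3 possible intermediate vertex sequences; the minimum is 3, attained along the walk 0 → 1 → 2.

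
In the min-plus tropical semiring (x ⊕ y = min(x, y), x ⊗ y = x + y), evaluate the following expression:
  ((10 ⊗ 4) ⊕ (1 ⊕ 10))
((10 ⊗ 4) ⊕ (1 ⊕ 10)) = 1

Expand innermost to outermost. Recall ⊕ takes the minimum of its arguments and ⊗ takes their sum. Working out the expression ((10 ⊗ 4) ⊕ (1 ⊕ 10)) gives 1.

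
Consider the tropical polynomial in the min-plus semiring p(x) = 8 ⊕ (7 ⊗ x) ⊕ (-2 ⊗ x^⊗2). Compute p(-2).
p(-2) = -6

A tropical monomial a ⊗ x^⊗i evaluates to a + i · x. Evaluating each term at x = -2:
  Term 0 contributes 8 + 0 · -2 = 8
  Term 1 contributes 7 + 1 · -2 = 5
  Term 2 contributes -2 + 2 · -2 = -6
p(-2) = ⊕ of these = min[8, 5, -6] = -6.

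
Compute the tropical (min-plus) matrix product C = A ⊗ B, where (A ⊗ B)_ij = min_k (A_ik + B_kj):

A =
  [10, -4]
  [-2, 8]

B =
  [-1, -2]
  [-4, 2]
A ⊗ B =
  [-8, -2]
  [-3, -4]

Apply the min-plus product entry-by-entry:
  C[0][0] = min over k of (A[0][0] + B[0][0] = 10 + -1 = 9, A[0][1] + B[1][0] = -4 + -4 = -8) = -8 (attained at k = 1)
  C[0][1] = min over k of (A[0][0] + B[0][1] = 10 + -2 = 8, A[0][1] + B[1][1] = -4 + 2 = -2) = -2 (attained at k = 1)
  C[1][0] = min over k of (A[1][0] + B[0][0] = -2 + -1 = -3, A[1][1] + B[1][0] = 8 + -4 = 4) = -3 (attained at k = 0)
  C[1][1] = min over k of (A[1][0] + B[0][1] = -2 + -2 = -4, A[1][1] + B[1][1] = 8 + 2 = 10) = -4 (attained at k = 0)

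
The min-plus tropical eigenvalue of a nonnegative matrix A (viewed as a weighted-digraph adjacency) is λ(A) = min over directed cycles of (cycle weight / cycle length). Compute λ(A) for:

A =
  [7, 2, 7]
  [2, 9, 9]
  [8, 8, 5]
λ(A) = 2

Enumerate directed cycles and compute their means (weight / length). Sample:
  cycle 0 → 0: weight = 7, length = 1, mean = 7/1 ≈ 7.000
  cycle 1 → 1: weight = 9, length = 1, mean = 9/1 ≈ 9.000
  cycle 2 → 2: weight = 5, length = 1, mean = 5/1 ≈ 5.000
  cycle 0 → 1 → 0: weight = 4, length = 2, mean = 4/2 ≈ 2.000
  cycle 0 → 2 → 0: weight = 15, length = 2, mean = 15/2 ≈ 7.500
  cycle 1 → 0 → 1: weight = 4, length = 2, mean = 4/2 ≈ 2.000
Minimum mean = 2.000, attained e.g. along the cycle 0 → 1 → 0 with weight 4 and length 2. So λ(A) = 4/2 = 2.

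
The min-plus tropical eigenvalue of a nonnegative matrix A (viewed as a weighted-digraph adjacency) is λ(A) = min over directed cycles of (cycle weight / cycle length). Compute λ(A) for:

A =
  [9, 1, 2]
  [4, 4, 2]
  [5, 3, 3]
λ(A) = 5/2

Enumerate directed cycles and compute their means (weight / length). Sample:
  cycle 0 → 0: weight = 9, length = 1, mean = 9/1 ≈ 9.000
  cycle 1 → 1: weight = 4, length = 1, mean = 4/1 ≈ 4.000
  cycle 2 → 2: weight = 3, length = 1, mean = 3/1 ≈ 3.000
  cycle 0 → 1 → 0: weight = 5, length = 2, mean = 5/2 ≈ 2.500
  cycle 0 → 2 → 0: weight = 7, length = 2, mean = 7/2 ≈ 3.500
  cycle 1 → 0 → 1: weight = 5, length = 2, mean = 5/2 ≈ 2.500
Minimum mean = 2.500, attained e.g. along the cycle 0 → 1 → 0 with weight 5 and length 2. So λ(A) = 5/2 = 5/2.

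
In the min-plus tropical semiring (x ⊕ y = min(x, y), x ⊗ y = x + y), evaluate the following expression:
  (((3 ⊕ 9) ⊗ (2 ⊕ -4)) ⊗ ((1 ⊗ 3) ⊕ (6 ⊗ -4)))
(((3 ⊕ 9) ⊗ (2 ⊕ -4)) ⊗ ((1 ⊗ 3) ⊕ (6 ⊗ -4))) = 1

Expand innermost to outermost. Recall ⊕ takes the minimum of its arguments and ⊗ takes their sum. Working out the expression (((3 ⊕ 9) ⊗ (2 ⊕ -4)) ⊗ ((1 ⊗ 3) ⊕ (6 ⊗ -4))) gives 1.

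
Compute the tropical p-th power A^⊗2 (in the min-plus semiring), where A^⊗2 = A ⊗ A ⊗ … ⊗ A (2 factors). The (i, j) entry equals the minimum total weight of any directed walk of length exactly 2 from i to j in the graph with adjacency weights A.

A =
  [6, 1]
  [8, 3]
A^⊗2 =
  [9, 4]
  [11, 6]

Each entry (A^⊗2)_ij equals the minimum over all length-2 walks i = v_0 → v_1 → … → v_2 = j of Σ_t A[v_t][v_{t+1}]. For example, for (i, j) = (0, 1) we minimise over 2 possible intermediate vertex sequences; the minimum is 4, attained along the walk 0 → 1 → 1.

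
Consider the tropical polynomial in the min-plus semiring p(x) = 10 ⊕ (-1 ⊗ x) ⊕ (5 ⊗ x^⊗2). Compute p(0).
p(0) = -1

A tropical monomial a ⊗ x^⊗i evaluates to a + i · x. Evaluating each term at x = 0:
  Term 0 contributes 10 + 0 · 0 = 10
  Term 1 contributes -1 + 1 · 0 = -1
  Term 2 contributes 5 + 2 · 0 = 5
p(0) = ⊕ of these = min[10, -1, 5] = -1.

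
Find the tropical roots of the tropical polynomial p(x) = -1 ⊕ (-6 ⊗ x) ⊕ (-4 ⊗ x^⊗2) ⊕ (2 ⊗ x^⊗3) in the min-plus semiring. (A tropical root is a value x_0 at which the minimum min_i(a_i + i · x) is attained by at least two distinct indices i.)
Roots: {-6, -2, 5}

Each tropical root is a break point of the lower envelope of the lines y = a_i + i · x (there are 4 lines, with slopes 0, 1, ..., 3). Only the lines that attain the minimum somewhere contribute to roots; other lines are dominated. Here the surviving (envelope) indices are i = 3, i = 2, i = 1, i = 0.
Intersections between consecutive envelope lines give the roots: for adjacent envelope indices i < j the intersection is x = (a_i − a_j) / (j − i). Reading off the sorted break points: {-6, -2, 5}.
Verification: at each break x_0, at least two indices attain the minimum of min_i(a_i + i · x_0).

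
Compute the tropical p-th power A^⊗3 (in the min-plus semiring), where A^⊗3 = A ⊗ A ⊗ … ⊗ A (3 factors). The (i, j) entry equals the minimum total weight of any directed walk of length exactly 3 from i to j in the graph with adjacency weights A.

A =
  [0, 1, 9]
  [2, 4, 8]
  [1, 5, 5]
A^⊗3 =
  [0, 1, 9]
  [2, 3, 11]
  [1, 2, 10]

Each entry (A^⊗3)_ij equals the minimum over all length-3 walks i = v_0 → v_1 → … → v_3 = j of Σ_t A[v_t][v_{t+1}]. For example, for (i, j) = (0, 2) we minimise over 9 possible intermediate vertex sequences; the minimum is 9, attained along the walk 0 → 0 → 0 → 2.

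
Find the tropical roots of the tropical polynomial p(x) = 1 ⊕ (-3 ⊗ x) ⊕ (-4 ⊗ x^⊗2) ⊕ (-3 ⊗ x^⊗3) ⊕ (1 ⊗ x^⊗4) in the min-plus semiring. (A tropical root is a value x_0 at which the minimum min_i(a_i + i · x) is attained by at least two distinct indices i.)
Roots: {-4, -1, 1, 4}

Each tropical root is a break point of the lower envelope of the lines y = a_i + i · x (there are 5 lines, with slopes 0, 1, ..., 4). Only the lines that attain the minimum somewhere contribute to roots; other lines are dominated. Here the surviving (envelope) indices are i = 4, i = 3, i = 2, i = 1, i = 0.
Intersections between consecutive envelope lines give the roots: for adjacent envelope indices i < j the intersection is x = (a_i − a_j) / (j − i). Reading off the sorted break points: {-4, -1, 1, 4}.
Verification: at each break x_0, at least two indices attain the minimum of min_i(a_i + i · x_0).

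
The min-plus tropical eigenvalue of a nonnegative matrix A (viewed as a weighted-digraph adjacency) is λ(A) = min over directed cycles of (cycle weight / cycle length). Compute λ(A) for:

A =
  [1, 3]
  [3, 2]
λ(A) = 1

Enumerate directed cycles and compute their means (weight / length). Sample:
  cycle 0 → 0: weight = 1, length = 1, mean = 1/1 ≈ 1.000
  cycle 1 → 1: weight = 2, length = 1, mean = 2/1 ≈ 2.000
  cycle 0 → 1 → 0: weight = 6, length = 2, mean = 6/2 ≈ 3.000
  cycle 1 → 0 → 1: weight = 6, length = 2, mean = 6/2 ≈ 3.000
Minimum mean = 1.000, attained e.g. along the cycle 0 → 0 with weight 1 and length 1. So λ(A) = 1/1 = 1.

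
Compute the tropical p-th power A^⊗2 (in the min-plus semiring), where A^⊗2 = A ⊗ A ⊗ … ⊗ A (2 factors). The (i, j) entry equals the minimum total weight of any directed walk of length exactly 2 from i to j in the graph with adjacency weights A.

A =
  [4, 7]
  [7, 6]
A^⊗2 =
  [8, 11]
  [11, 12]

Each entry (A^⊗2)_ij equals the minimum over all length-2 walks i = v_0 → v_1 → … → v_2 = j of Σ_t A[v_t][v_{t+1}]. For example, for (i, j) = (0, 1) we minimise over 2 possible intermediate vertex sequences; the minimum is 11, attained along the walk 0 → 0 → 1.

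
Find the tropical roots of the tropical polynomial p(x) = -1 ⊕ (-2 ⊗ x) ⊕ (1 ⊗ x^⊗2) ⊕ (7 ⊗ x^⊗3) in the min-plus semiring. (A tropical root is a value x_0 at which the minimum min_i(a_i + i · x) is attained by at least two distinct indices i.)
Roots: {-6, -3, 1}

Each tropical root is a break point of the lower envelope of the lines y = a_i + i · x (there are 4 lines, with slopes 0, 1, ..., 3). Only the lines that attain the minimum somewhere contribute to roots; other lines are dominated. Here the surviving (envelope) indices are i = 3, i = 2, i = 1, i = 0.
Intersections between consecutive envelope lines give the roots: for adjacent envelope indices i < j the intersection is x = (a_i − a_j) / (j − i). Reading off the sorted break points: {-6, -3, 1}.
Verification: at each break x_0, at least two indices attain the minimum of min_i(a_i + i · x_0).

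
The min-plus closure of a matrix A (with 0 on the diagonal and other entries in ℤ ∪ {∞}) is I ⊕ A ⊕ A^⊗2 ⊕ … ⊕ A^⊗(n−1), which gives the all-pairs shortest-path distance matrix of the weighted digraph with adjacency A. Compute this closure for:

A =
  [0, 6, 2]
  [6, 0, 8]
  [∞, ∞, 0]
Closure =
  [0, 6, 2]
  [6, 0, 8]
  [∞, ∞, 0]

This is the Floyd-Warshall all-pairs shortest-path computation. For each intermediate vertex k = 0, 1, …, 2, update dist[i][j] ← min(dist[i][j], dist[i][k] + dist[k][j]). The final matrix gives, for each (i, j), the minimum total weight of any directed path from i to j (possibly empty when i = j).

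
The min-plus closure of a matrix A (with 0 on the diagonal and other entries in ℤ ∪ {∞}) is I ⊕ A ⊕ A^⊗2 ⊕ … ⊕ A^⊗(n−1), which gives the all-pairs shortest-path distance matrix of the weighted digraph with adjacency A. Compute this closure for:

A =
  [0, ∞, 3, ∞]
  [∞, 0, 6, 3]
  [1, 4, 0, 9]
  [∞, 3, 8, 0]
Closure =
  [0, 7, 3, 10]
  [7, 0, 6, 3]
  [1, 4, 0, 7]
  [9, 3, 8, 0]

This is the Floyd-Warshall all-pairs shortest-path computation. For each intermediate vertex k = 0, 1, …, 3, update dist[i][j] ← min(dist[i][j], dist[i][k] + dist[k][j]). The final matrix gives, for each (i, j), the minimum total weight of any directed path from i to j (possibly empty when i = j).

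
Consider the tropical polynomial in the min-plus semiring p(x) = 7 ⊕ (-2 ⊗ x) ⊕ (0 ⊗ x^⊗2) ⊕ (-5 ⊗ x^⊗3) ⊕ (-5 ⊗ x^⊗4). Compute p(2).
p(2) = 0

A tropical monomial a ⊗ x^⊗i evaluates to a + i · x. Evaluating each term at x = 2:
  Term 0 contributes 7 + 0 · 2 = 7
  Term 1 contributes -2 + 1 · 2 = 0
  Term 2 contributes 0 + 2 · 2 = 4
  Term 3 contributes -5 + 3 · 2 = 1
  Term 4 contributes -5 + 4 · 2 = 3
p(2) = ⊕ of these = min[7, 0, 4, 1, 3] = 0.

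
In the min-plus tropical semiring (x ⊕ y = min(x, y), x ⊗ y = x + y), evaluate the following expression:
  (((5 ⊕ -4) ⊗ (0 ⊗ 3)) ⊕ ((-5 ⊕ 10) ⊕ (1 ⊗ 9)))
(((5 ⊕ -4) ⊗ (0 ⊗ 3)) ⊕ ((-5 ⊕ 10) ⊕ (1 ⊗ 9))) = -5

Expand innermost to outermost. Recall ⊕ takes the minimum of its arguments and ⊗ takes their sum. Working out the expression (((5 ⊕ -4) ⊗ (0 ⊗ 3)) ⊕ ((-5 ⊕ 10) ⊕ (1 ⊗ 9))) gives -5.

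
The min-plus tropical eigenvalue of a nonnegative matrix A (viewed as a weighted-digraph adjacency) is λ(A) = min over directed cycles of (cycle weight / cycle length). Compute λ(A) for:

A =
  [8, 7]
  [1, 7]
λ(A) = 4

Enumerate directed cycles and compute their means (weight / length). Sample:
  cycle 0 → 0: weight = 8, length = 1, mean = 8/1 ≈ 8.000
  cycle 1 → 1: weight = 7, length = 1, mean = 7/1 ≈ 7.000
  cycle 0 → 1 → 0: weight = 8, length = 2, mean = 8/2 ≈ 4.000
  cycle 1 → 0 → 1: weight = 8, length = 2, mean = 8/2 ≈ 4.000
Minimum mean = 4.000, attained e.g. along the cycle 0 → 1 → 0 with weight 8 and length 2. So λ(A) = 8/2 = 4.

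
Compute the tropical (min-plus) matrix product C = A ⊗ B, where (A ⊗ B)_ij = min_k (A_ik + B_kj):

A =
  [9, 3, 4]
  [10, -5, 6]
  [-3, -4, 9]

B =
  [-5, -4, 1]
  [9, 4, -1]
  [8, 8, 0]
A ⊗ B =
  [4, 5, 2]
  [4, -1, -6]
  [-8, -7, -5]

Apply the min-plus product entry-by-entry:
  C[0][0] = min over k of (A[0][0] + B[0][0] = 9 + -5 = 4, A[0][1] + B[1][0] = 3 + 9 = 12, A[0][2] + B[2][0] = 4 + 8 = 12) = 4 (attained at k = 0)
  C[0][1] = min over k of (A[0][0] + B[0][1] = 9 + -4 = 5, A[0][1] + B[1][1] = 3 + 4 = 7, A[0][2] + B[2][1] = 4 + 8 = 12) = 5 (attained at k = 0)
  C[0][2] = min over k of (A[0][0] + B[0][2] = 9 + 1 = 10, A[0][1] + B[1][2] = 3 + -1 = 2, A[0][2] + B[2][2] = 4 + 0 = 4) = 2 (attained at k = 1)
  C[1][0] = min over k of (A[1][0] + B[0][0] = 10 + -5 = 5, A[1][1] + B[1][0] = -5 + 9 = 4, A[1][2] + B[2][0] = 6 + 8 = 14) = 4 (attained at k = 1)
  C[1][1] = min over k of (A[1][0] + B[0][1] = 10 + -4 = 6, A[1][1] + B[1][1] = -5 + 4 = -1, A[1][2] + B[2][1] = 6 + 8 = 14) = -1 (attained at k = 1)
  C[1][2] = min over k of (A[1][0] + B[0][2] = 10 + 1 = 11, A[1][1] + B[1][2] = -5 + -1 = -6, A[1][2] + B[2][2] = 6 + 0 = 6) = -6 (attained at k = 1)
  C[2][0] = min over k of (A[2][0] + B[0][0] = -3 + -5 = -8, A[2][1] + B[1][0] = -4 + 9 = 5, A[2][2] + B[2][0] = 9 + 8 = 17) = -8 (attained at k = 0)
  C[2][1] = min over k of (A[2][0] + B[0][1] = -3 + -4 = -7, A[2][1] + B[1][1] = -4 + 4 = 0, A[2][2] + B[2][1] = 9 + 8 = 17) = -7 (attained at k = 0)
  C[2][2] = min over k of (A[2][0] + B[0][2] = -3 + 1 = -2, A[2][1] + B[1][2] = -4 + -1 = -5, A[2][2] + B[2][2] = 9 + 0 = 9) = -5 (attained at k = 1)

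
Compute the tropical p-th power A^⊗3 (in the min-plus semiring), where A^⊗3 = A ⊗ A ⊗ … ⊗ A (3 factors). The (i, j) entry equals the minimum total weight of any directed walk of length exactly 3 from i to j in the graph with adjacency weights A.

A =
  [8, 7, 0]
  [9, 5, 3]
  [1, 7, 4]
A^⊗3 =
  [5, 8, 1]
  [8, 11, 4]
  [2, 8, 5]

Each entry (A^⊗3)_ij equals the minimum over all length-3 walks i = v_0 → v_1 → … → v_3 = j of Σ_t A[v_t][v_{t+1}]. For example, for (i, j) = (0, 2) we minimise over 9 possible intermediate vertex sequences; the minimum is 1, attained along the walk 0 → 2 → 0 → 2.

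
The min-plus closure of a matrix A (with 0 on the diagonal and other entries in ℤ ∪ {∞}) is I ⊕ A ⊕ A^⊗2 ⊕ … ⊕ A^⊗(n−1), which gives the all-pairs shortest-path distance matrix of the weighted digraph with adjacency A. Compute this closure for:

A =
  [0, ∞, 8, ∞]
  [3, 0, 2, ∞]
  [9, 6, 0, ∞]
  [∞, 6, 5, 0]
Closure =
  [0, 14, 8, ∞]
  [3, 0, 2, ∞]
  [9, 6, 0, ∞]
  [9, 6, 5, 0]

This is the Floyd-Warshall all-pairs shortest-path computation. For each intermediate vertex k = 0, 1, …, 3, update dist[i][j] ← min(dist[i][j], dist[i][k] + dist[k][j]). The final matrix gives, for each (i, j), the minimum total weight of any directed path from i to j (possibly empty when i = j).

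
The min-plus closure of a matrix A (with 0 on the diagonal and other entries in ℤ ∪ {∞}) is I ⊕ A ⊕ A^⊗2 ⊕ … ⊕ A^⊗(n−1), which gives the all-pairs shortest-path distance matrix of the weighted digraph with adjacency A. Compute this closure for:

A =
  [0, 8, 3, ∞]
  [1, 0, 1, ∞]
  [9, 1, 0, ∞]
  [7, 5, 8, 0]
Closure =
  [0, 4, 3, ∞]
  [1, 0, 1, ∞]
  [2, 1, 0, ∞]
  [6, 5, 6, 0]

This is the Floyd-Warshall all-pairs shortest-path computation. For each intermediate vertex k = 0, 1, …, 3, update dist[i][j] ← min(dist[i][j], dist[i][k] + dist[k][j]). The final matrix gives, for each (i, j), the minimum total weight of any directed path from i to j (possibly empty when i = j).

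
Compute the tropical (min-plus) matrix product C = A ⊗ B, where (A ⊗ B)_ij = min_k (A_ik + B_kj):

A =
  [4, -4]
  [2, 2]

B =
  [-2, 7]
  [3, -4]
A ⊗ B =
  [-1, -8]
  [0, -2]

Apply the min-plus product entry-by-entry:
  C[0][0] = min over k of (A[0][0] + B[0][0] = 4 + -2 = 2, A[0][1] + B[1][0] = -4 + 3 = -1) = -1 (attained at k = 1)
  C[0][1] = min over k of (A[0][0] + B[0][1] = 4 + 7 = 11, A[0][1] + B[1][1] = -4 + -4 = -8) = -8 (attained at k = 1)
  C[1][0] = min over k of (A[1][0] + B[0][0] = 2 + -2 = 0, A[1][1] + B[1][0] = 2 + 3 = 5) = 0 (attained at k = 0)
  C[1][1] = min over k of (A[1][0] + B[0][1] = 2 + 7 = 9, A[1][1] + B[1][1] = 2 + -4 = -2) = -2 (attained at k = 1)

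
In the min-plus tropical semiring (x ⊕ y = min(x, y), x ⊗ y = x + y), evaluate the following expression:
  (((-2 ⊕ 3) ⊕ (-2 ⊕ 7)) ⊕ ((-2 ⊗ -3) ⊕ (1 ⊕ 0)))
(((-2 ⊕ 3) ⊕ (-2 ⊕ 7)) ⊕ ((-2 ⊗ -3) ⊕ (1 ⊕ 0))) = -5

Expand innermost to outermost. Recall ⊕ takes the minimum of its arguments and ⊗ takes their sum. Working out the expression (((-2 ⊕ 3) ⊕ (-2 ⊕ 7)) ⊕ ((-2 ⊗ -3) ⊕ (1 ⊕ 0))) gives -5.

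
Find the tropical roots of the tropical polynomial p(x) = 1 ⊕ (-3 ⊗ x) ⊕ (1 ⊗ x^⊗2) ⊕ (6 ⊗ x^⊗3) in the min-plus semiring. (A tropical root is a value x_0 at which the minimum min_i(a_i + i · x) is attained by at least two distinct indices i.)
Roots: {-5, -4, 4}

Each tropical root is a break point of the lower envelope of the lines y = a_i + i · x (there are 4 lines, with slopes 0, 1, ..., 3). Only the lines that attain the minimum somewhere contribute to roots; other lines are dominated. Here the surviving (envelope) indices are i = 3, i = 2, i = 1, i = 0.
Intersections between consecutive envelope lines give the roots: for adjacent envelope indices i < j the intersection is x = (a_i − a_j) / (j − i). Reading off the sorted break points: {-5, -4, 4}.
Verification: at each break x_0, at least two indices attain the minimum of min_i(a_i + i · x_0).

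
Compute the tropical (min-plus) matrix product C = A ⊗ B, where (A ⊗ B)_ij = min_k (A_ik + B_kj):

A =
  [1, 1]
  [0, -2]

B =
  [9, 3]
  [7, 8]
A ⊗ B =
  [8, 4]
  [5, 3]

Apply the min-plus product entry-by-entry:
  C[0][0] = min over k of (A[0][0] + B[0][0] = 1 + 9 = 10, A[0][1] + B[1][0] = 1 + 7 = 8) = 8 (attained at k = 1)
  C[0][1] = min over k of (A[0][0] + B[0][1] = 1 + 3 = 4, A[0][1] + B[1][1] = 1 + 8 = 9) = 4 (attained at k = 0)
  C[1][0] = min over k of (A[1][0] + B[0][0] = 0 + 9 = 9, A[1][1] + B[1][0] = -2 + 7 = 5) = 5 (attained at k = 1)
  C[1][1] = min over k of (A[1][0] + B[0][1] = 0 + 3 = 3, A[1][1] + B[1][1] = -2 + 8 = 6) = 3 (attained at k = 0)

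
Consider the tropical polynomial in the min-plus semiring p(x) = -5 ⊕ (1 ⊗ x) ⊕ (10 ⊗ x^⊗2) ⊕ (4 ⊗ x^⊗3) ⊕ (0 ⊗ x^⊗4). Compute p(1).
p(1) = -5

A tropical monomial a ⊗ x^⊗i evaluates to a + i · x. Evaluating each term at x = 1:
  Term 0 contributes -5 + 0 · 1 = -5
  Term 1 contributes 1 + 1 · 1 = 2
  Term 2 contributes 10 + 2 · 1 = 12
  Term 3 contributes 4 + 3 · 1 = 7
  Term 4 contributes 0 + 4 · 1 = 4
p(1) = ⊕ of these = min[-5, 2, 12, 7, 4] = -5.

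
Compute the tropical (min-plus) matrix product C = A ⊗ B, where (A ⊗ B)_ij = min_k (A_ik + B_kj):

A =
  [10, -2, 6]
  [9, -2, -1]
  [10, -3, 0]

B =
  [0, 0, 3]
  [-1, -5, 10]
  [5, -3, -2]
A ⊗ B =
  [-3, -7, 4]
  [-3, -7, -3]
  [-4, -8, -2]

Apply the min-plus product entry-by-entry:
  C[0][0] = min over k of (A[0][0] + B[0][0] = 10 + 0 = 10, A[0][1] + B[1][0] = -2 + -1 = -3, A[0][2] + B[2][0] = 6 + 5 = 11) = -3 (attained at k = 1)
  C[0][1] = min over k of (A[0][0] + B[0][1] = 10 + 0 = 10, A[0][1] + B[1][1] = -2 + -5 = -7, A[0][2] + B[2][1] = 6 + -3 = 3) = -7 (attained at k = 1)
  C[0][2] = min over k of (A[0][0] + B[0][2] = 10 + 3 = 13, A[0][1] + B[1][2] = -2 + 10 = 8, A[0][2] + B[2][2] = 6 + -2 = 4) = 4 (attained at k = 2)
  C[1][0] = min over k of (A[1][0] + B[0][0] = 9 + 0 = 9, A[1][1] + B[1][0] = -2 + -1 = -3, A[1][2] + B[2][0] = -1 + 5 = 4) = -3 (attained at k = 1)
  C[1][1] = min over k of (A[1][0] + B[0][1] = 9 + 0 = 9, A[1][1] + B[1][1] = -2 + -5 = -7, A[1][2] + B[2][1] = -1 + -3 = -4) = -7 (attained at k = 1)
  C[1][2] = min over k of (A[1][0] + B[0][2] = 9 + 3 = 12, A[1][1] + B[1][2] = -2 + 10 = 8, A[1][2] + B[2][2] = -1 + -2 = -3) = -3 (attained at k = 2)
  C[2][0] = min over k of (A[2][0] + B[0][0] = 10 + 0 = 10, A[2][1] + B[1][0] = -3 + -1 = -4, A[2][2] + B[2][0] = 0 + 5 = 5) = -4 (attained at k = 1)
  C[2][1] = min over k of (A[2][0] + B[0][1] = 10 + 0 = 10, A[2][1] + B[1][1] = -3 + -5 = -8, A[2][2] + B[2][1] = 0 + -3 = -3) = -8 (attained at k = 1)
  C[2][2] = min over k of (A[2][0] + B[0][2] = 10 + 3 = 13, A[2][1] + B[1][2] = -3 + 10 = 7, A[2][2] + B[2][2] = 0 + -2 = -2) = -2 (attained at k = 2)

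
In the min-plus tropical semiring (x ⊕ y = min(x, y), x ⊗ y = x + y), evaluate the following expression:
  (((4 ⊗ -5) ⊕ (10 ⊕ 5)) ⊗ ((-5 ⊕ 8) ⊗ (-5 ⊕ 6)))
(((4 ⊗ -5) ⊕ (10 ⊕ 5)) ⊗ ((-5 ⊕ 8) ⊗ (-5 ⊕ 6))) = -11

Expand innermost to outermost. Recall ⊕ takes the minimum of its arguments and ⊗ takes their sum. Working out the expression (((4 ⊗ -5) ⊕ (10 ⊕ 5)) ⊗ ((-5 ⊕ 8) ⊗ (-5 ⊕ 6))) gives -11.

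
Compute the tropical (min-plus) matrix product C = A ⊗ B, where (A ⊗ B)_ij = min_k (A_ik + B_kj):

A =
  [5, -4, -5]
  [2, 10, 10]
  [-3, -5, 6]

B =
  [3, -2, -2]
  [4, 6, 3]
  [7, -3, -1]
A ⊗ B =
  [0, -8, -6]
  [5, 0, 0]
  [-1, -5, -5]

Apply the min-plus product entry-by-entry:
  C[0][0] = min over k of (A[0][0] + B[0][0] = 5 + 3 = 8, A[0][1] + B[1][0] = -4 + 4 = 0, A[0][2] + B[2][0] = -5 + 7 = 2) = 0 (attained at k = 1)
  C[0][1] = min over k of (A[0][0] + B[0][1] = 5 + -2 = 3, A[0][1] + B[1][1] = -4 + 6 = 2, A[0][2] + B[2][1] = -5 + -3 = -8) = -8 (attained at k = 2)
  C[0][2] = min over k of (A[0][0] + B[0][2] = 5 + -2 = 3, A[0][1] + B[1][2] = -4 + 3 = -1, A[0][2] + B[2][2] = -5 + -1 = -6) = -6 (attained at k = 2)
  C[1][0] = min over k of (A[1][0] + B[0][0] = 2 + 3 = 5, A[1][1] + B[1][0] = 10 + 4 = 14, A[1][2] + B[2][0] = 10 + 7 = 17) = 5 (attained at k = 0)
  C[1][1] = min over k of (A[1][0] + B[0][1] = 2 + -2 = 0, A[1][1] + B[1][1] = 10 + 6 = 16, A[1][2] + B[2][1] = 10 + -3 = 7) = 0 (attained at k = 0)
  C[1][2] = min over k of (A[1][0] + B[0][2] = 2 + -2 = 0, A[1][1] + B[1][2] = 10 + 3 = 13, A[1][2] + B[2][2] = 10 + -1 = 9) = 0 (attained at k = 0)
  C[2][0] = min over k of (A[2][0] + B[0][0] = -3 + 3 = 0, A[2][1] + B[1][0] = -5 + 4 = -1, A[2][2] + B[2][0] = 6 + 7 = 13) = -1 (attained at k = 1)
  C[2][1] = min over k of (A[2][0] + B[0][1] = -3 + -2 = -5, A[2][1] + B[1][1] = -5 + 6 = 1, A[2][2] + B[2][1] = 6 + -3 = 3) = -5 (attained at k = 0)
  C[2][2] = min over k of (A[2][0] + B[0][2] = -3 + -2 = -5, A[2][1] + B[1][2] = -5 + 3 = -2, A[2][2] + B[2][2] = 6 + -1 = 5) = -5 (attained at k = 0)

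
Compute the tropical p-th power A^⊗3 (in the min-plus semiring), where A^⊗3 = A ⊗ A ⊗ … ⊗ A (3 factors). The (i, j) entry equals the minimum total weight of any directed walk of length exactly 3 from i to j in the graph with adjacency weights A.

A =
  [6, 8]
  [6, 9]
A^⊗3 =
  [18, 20]
  [18, 20]

Each entry (A^⊗3)_ij equals the minimum over all length-3 walks i = v_0 → v_1 → … → v_3 = j of Σ_t A[v_t][v_{t+1}]. For example, for (i, j) = (0, 1) we minimise over 4 possible intermediate vertex sequences; the minimum is 20, attained along the walk 0 → 0 → 0 → 1.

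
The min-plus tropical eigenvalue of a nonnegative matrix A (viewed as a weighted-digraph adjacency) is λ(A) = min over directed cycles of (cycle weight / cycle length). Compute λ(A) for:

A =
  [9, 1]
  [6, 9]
λ(A) = 7/2

Enumerate directed cycles and compute their means (weight / length). Sample:
  cycle 0 → 0: weight = 9, length = 1, mean = 9/1 ≈ 9.000
  cycle 1 → 1: weight = 9, length = 1, mean = 9/1 ≈ 9.000
  cycle 0 → 1 → 0: weight = 7, length = 2, mean = 7/2 ≈ 3.500
  cycle 1 → 0 → 1: weight = 7, length = 2, mean = 7/2 ≈ 3.500
Minimum mean = 3.500, attained e.g. along the cycle 0 → 1 → 0 with weight 7 and length 2. So λ(A) = 7/2 = 7/2.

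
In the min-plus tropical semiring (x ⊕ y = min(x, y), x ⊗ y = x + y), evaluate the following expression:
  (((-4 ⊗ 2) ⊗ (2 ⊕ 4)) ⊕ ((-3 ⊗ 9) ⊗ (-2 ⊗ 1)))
(((-4 ⊗ 2) ⊗ (2 ⊕ 4)) ⊕ ((-3 ⊗ 9) ⊗ (-2 ⊗ 1))) = 0

Expand innermost to outermost. Recall ⊕ takes the minimum of its arguments and ⊗ takes their sum. Working out the expression (((-4 ⊗ 2) ⊗ (2 ⊕ 4)) ⊕ ((-3 ⊗ 9) ⊗ (-2 ⊗ 1))) gives 0.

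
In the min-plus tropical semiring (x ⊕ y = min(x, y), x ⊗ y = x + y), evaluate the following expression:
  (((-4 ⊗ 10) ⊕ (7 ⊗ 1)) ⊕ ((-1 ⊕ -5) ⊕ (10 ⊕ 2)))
(((-4 ⊗ 10) ⊕ (7 ⊗ 1)) ⊕ ((-1 ⊕ -5) ⊕ (10 ⊕ 2))) = -5

Expand innermost to outermost. Recall ⊕ takes the minimum of its arguments and ⊗ takes their sum. Working out the expression (((-4 ⊗ 10) ⊕ (7 ⊗ 1)) ⊕ ((-1 ⊕ -5) ⊕ (10 ⊕ 2))) gives -5.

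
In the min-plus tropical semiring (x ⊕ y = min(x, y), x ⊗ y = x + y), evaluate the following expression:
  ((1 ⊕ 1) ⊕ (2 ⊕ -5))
((1 ⊕ 1) ⊕ (2 ⊕ -5)) = -5

Expand innermost to outermost. Recall ⊕ takes the minimum of its arguments and ⊗ takes their sum. Working out the expression ((1 ⊕ 1) ⊕ (2 ⊕ -5)) gives -5.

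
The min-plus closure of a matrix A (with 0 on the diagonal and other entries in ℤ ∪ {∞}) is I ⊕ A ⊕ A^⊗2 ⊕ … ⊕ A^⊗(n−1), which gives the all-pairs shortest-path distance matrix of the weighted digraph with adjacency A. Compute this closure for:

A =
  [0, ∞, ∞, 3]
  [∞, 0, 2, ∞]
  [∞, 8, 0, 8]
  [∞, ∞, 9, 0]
Closure =
  [0, 20, 12, 3]
  [∞, 0, 2, 10]
  [∞, 8, 0, 8]
  [∞, 17, 9, 0]

This is the Floyd-Warshall all-pairs shortest-path computation. For each intermediate vertex k = 0, 1, …, 3, update dist[i][j] ← min(dist[i][j], dist[i][k] + dist[k][j]). The final matrix gives, for each (i, j), the minimum total weight of any directed path from i to j (possibly empty when i = j).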